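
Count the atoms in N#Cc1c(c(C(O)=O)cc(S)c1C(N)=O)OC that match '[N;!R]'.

The query [N;!R] means: aliphatic nitrogen not in a ring.
Check the 17 heavy atoms by environment: 6× c (aromatic, in 6-ring) → no; 1× S (acyclic) → no; 4× C (acyclic) → no; 2× N (acyclic) → match; 4× O (acyclic) → no.
That gives 2 matching atoms.

2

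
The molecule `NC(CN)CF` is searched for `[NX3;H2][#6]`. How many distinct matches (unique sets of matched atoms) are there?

[NX3;H2][#6] is the SMARTS for a primary amine: a trivalent nitrogen with two H attached to carbon.
The molecule carries 2 separate instances of a primary amino group (-NH2) meeting every constraint; each maps to a distinct set of atoms, giving 2 matches.

2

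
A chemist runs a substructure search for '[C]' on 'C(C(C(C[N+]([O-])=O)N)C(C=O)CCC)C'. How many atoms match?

10

The query [C] means: uppercase C matches aliphatic (non-aromatic) carbon only.
Check the 15 heavy atoms by environment: 10× C → match; 2× O → no; 1× N → no; 1× N (charge +1) → no; 1× O (charge -1) → no.
That gives 10 matching atoms.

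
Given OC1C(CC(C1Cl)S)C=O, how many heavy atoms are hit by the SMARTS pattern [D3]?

The query [D3] means: atom with exactly three heavy-atom neighbours.
Check the 10 heavy atoms by environment: 4× C (D3) → match; 2× C (D2) → no; 2× O (D1) → no; 1× Cl (D1) → no; 1× S (D1) → no.
That gives 4 matching atoms.

4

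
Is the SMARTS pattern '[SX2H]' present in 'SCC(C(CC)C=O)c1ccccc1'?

The pattern [SX2H] describes an aliphatic sulfur with two connections, one being H — a thiol.
The molecule carries a thiol (-SH), whose atoms satisfy every constraint of the query, so the pattern matches.

Yes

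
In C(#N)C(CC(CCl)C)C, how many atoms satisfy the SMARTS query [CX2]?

1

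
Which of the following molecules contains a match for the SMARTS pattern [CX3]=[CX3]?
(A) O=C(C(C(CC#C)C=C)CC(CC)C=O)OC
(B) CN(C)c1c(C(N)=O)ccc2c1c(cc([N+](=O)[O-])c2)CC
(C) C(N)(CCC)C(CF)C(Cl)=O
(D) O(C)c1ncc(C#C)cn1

[CX3]=[CX3] describes a non-aromatic C=C double bond between two sp2 carbons (an alkene).
(A) contains a vinyl group (-CH=CH2), which satisfies every atom and bond constraint.
(B) has an ethyl group (-CH2CH3) but its C-C bond is a single bond between CX4 carbons, not CX3=CX3.
(C) has an ethyl group (-CH2CH3) but its C-C bond is a single bond between CX4 carbons, not CX3=CX3.
(D) has an ethynyl group (-C#CH) but the C-C bond is a triple bond, not a double bond.
So the answer is (A).

A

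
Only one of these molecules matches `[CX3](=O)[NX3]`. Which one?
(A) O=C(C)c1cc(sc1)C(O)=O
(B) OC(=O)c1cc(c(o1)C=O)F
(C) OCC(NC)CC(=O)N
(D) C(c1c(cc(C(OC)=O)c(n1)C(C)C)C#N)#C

[CX3](=O)[NX3] describes a carbonyl carbon bonded to a trivalent nitrogen (an amide).
(A) has a carboxylic acid group (-C(=O)OH) but the carbonyl is bonded to O, not to an NX3 nitrogen.
(B) has a carboxylic acid group (-C(=O)OH) but the carbonyl is bonded to O, not to an NX3 nitrogen.
(C) contains a primary amide (-C(=O)NH2), which satisfies every atom and bond constraint.
(D) has a nitrile (-C#N) but the nitrile N is NX1 (triple-bonded), not NX3.
So the answer is (C).

C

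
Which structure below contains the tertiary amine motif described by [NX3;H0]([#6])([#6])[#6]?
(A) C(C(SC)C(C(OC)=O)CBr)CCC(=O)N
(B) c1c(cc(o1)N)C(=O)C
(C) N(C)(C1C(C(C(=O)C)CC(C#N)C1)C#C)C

[NX3;H0]([#6])([#6])[#6] describes a trivalent nitrogen with no H, bonded to three carbons (a tertiary amine).
(A) has a primary amide (-C(=O)NH2) but the amide nitrogen has H2 and only one carbon neighbour.
(B) has a primary amino group (-NH2) but the nitrogen has H2, not H0 with three carbons.
(C) contains a dimethylamino group (-N(CH3)2), which satisfies every atom and bond constraint.
So the answer is (C).

C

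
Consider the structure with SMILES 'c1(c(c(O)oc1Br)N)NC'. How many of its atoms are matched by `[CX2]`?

Check the 10 heavy atoms by environment: 1× o (aromatic, X2) → no; 4× c (aromatic, X3) → no; 1× Br (X1) → no; 2× N (X3) → no; 1× C (X4) → no; 1× O (X2) → no.
No environment satisfies the query, so 0 matching atoms.

0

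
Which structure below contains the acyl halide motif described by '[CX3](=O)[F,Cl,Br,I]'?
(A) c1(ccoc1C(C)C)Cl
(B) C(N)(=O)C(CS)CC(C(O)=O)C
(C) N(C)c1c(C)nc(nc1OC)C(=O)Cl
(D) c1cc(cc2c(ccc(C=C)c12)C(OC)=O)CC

[CX3](=O)[F,Cl,Br,I] describes a carbonyl carbon bonded to a halogen (an acyl halide).
(A) has a chloro substituent but the Cl is not on a carbonyl carbon.
(B) has a carboxylic acid group (-C(=O)OH) but the carbonyl is bonded to -OH, not to a halogen.
(C) contains an acyl chloride (-C(=O)Cl), which satisfies every atom and bond constraint.
(D) has a methyl-ester group (-C(=O)OCH3) but the carbonyl is bonded to -O-C, not to a halogen.
So the answer is (C).

C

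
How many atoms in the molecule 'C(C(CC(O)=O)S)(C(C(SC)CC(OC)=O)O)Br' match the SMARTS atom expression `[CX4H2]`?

The query [CX4H2] means: sp3 carbon (X4) with exactly two hydrogens.
Check the 18 heavy atoms by environment: 2× C (H2, X4) → match; 4× C (H1, X4) → no; 1× S (H1, X2) → no; 2× C (H0, X3) → no; 2× O (H0, X1) → no; 1× O (H0, X2) → no; 2× C (H3, X4) → no; 2× O (H1, X2) → no; 1× S (H0, X2) → no; 1× Br (H0, X1) → no.
That gives 2 matching atoms.

2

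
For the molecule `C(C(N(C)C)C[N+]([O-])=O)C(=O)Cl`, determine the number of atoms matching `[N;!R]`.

2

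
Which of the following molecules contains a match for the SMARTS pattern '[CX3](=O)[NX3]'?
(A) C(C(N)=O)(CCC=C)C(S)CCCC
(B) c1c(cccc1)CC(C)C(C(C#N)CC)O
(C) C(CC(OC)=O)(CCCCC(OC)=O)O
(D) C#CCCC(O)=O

A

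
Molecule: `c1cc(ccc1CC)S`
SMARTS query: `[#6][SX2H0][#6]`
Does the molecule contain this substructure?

No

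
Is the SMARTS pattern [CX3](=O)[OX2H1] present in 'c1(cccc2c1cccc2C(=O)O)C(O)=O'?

Yes

The pattern [CX3](=O)[OX2H1] describes an sp2 carbon double-bonded to O and single-bonded to an -OH oxygen — a carboxylic acid.
The molecule carries a carboxylic acid group (-C(=O)OH), whose atoms satisfy every constraint of the query, so the pattern matches.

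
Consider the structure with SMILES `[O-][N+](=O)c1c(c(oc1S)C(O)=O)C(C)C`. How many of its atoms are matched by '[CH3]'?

2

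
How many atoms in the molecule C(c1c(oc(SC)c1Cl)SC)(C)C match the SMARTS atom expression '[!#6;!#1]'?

4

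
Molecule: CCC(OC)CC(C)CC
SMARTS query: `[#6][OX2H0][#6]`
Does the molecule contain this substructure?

Yes

The pattern [#6][OX2H0][#6] describes an aliphatic oxygen bridging two carbons with no H on the oxygen — an ether.
The molecule carries a methoxy ether (-OCH3), whose atoms satisfy every constraint of the query, so the pattern matches.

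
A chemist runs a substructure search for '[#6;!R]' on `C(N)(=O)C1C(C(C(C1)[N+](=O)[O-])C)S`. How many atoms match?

2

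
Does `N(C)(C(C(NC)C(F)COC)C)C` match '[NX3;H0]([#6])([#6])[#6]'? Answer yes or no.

Yes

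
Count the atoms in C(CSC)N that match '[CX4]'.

3

Check the 5 heavy atoms by environment: 3× C (X4) → match; 1× N (X3) → no; 1× S (X2) → no.
That gives 3 matching atoms.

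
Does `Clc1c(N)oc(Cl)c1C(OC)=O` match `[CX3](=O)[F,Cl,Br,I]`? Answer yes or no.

The pattern [CX3](=O)[F,Cl,Br,I] describes a carbonyl carbon bonded to a halogen — an acyl halide.
The closest candidate here is a methyl-ester group (-C(=O)OCH3), but the carbonyl is bonded to -O-C, not to a halogen. No other fragment satisfies the full query, so there is no match.

No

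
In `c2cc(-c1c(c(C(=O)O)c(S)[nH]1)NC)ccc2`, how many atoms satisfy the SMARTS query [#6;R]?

10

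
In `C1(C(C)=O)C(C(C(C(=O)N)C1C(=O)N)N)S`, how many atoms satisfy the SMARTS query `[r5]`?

The query [r5] means: r5 matches atoms in a five-membered ring.
Check the 16 heavy atoms by environment: 5× C (in 5-ring) → match; 4× C (acyclic) → no; 3× O (acyclic) → no; 3× N (acyclic) → no; 1× S (acyclic) → no.
That gives 5 matching atoms.

5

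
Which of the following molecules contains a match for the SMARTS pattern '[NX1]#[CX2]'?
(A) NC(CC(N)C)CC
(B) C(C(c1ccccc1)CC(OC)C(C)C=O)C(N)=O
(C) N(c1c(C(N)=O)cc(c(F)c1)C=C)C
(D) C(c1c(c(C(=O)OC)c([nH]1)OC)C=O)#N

D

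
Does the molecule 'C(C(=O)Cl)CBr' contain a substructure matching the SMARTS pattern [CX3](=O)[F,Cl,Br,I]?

Yes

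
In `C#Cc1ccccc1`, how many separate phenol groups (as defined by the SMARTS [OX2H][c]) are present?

0

[OX2H][c] is the SMARTS for a phenol: a hydroxyl oxygen attached to an aromatic carbon.
No fragment in the molecule satisfies every constraint, giving 0 matches.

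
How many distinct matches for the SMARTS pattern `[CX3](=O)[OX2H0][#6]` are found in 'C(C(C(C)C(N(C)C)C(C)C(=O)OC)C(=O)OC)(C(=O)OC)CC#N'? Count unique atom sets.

3

[CX3](=O)[OX2H0][#6] is the SMARTS for an ester: a carbonyl carbon bonded to an oxygen that is itself bonded to carbon (no H on that O).
The molecule carries 3 separate instances of a methyl-ester group (-C(=O)OCH3) meeting every constraint; each maps to a distinct set of atoms, giving 3 matches.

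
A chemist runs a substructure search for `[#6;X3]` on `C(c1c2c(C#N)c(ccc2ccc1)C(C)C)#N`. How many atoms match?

10

The query [#6;X3] means: any carbon (aromatic or not) with three total connections.
Check the 17 heavy atoms by environment: 10× c (aromatic, X3) → match; 2× C (X2) → no; 2× N (X1) → no; 3× C (X4) → no.
That gives 10 matching atoms.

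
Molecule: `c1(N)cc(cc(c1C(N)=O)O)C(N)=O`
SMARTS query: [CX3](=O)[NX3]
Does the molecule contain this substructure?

The pattern [CX3](=O)[NX3] describes a carbonyl carbon bonded to a trivalent nitrogen — an amide.
The molecule carries a primary amide (-C(=O)NH2), whose atoms satisfy every constraint of the query, so the pattern matches.

Yes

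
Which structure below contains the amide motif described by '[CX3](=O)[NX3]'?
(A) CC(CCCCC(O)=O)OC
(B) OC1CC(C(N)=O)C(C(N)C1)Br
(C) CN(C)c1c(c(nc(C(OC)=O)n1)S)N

[CX3](=O)[NX3] describes a carbonyl carbon bonded to a trivalent nitrogen (an amide).
(A) has a carboxylic acid group (-C(=O)OH) but the carbonyl is bonded to O, not to an NX3 nitrogen.
(B) contains a primary amide (-C(=O)NH2), which satisfies every atom and bond constraint.
(C) has a methyl-ester group (-C(=O)OCH3) but the carbonyl is bonded to O, not to an NX3 nitrogen.
So the answer is (B).

B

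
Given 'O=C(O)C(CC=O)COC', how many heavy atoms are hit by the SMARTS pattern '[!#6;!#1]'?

Check the 10 heavy atoms by environment: 6× C → no; 4× O → match.
That gives 4 matching atoms.

4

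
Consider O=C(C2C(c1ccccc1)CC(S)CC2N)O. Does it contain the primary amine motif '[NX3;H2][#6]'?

The pattern [NX3;H2][#6] describes a trivalent nitrogen with two H attached to carbon — a primary amine.
The molecule carries a primary amino group (-NH2), whose atoms satisfy every constraint of the query, so the pattern matches.

Yes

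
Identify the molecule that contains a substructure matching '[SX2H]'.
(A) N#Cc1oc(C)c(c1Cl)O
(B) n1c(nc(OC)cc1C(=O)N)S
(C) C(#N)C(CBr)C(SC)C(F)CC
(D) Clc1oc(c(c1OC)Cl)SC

B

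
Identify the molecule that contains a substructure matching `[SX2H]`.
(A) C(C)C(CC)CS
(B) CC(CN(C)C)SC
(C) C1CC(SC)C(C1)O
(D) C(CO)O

[SX2H] describes an aliphatic sulfur with two connections, one being H (a thiol).
(A) contains a thiol (-SH), which satisfies every atom and bond constraint.
(B) has a methylthio ether (-SCH3) but the sulfur has H0 (bonded to two carbons), not H1.
(C) has a methylthio ether (-SCH3) but the sulfur has H0 (bonded to two carbons), not H1.
(D) has a hydroxyl group (-OH) but it is an -OH, not an -SH.
So the answer is (A).

A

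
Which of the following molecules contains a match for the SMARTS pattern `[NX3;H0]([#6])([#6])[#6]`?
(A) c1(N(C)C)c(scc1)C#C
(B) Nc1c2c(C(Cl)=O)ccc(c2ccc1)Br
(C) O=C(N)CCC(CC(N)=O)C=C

[NX3;H0]([#6])([#6])[#6] describes a trivalent nitrogen with no H, bonded to three carbons (a tertiary amine).
(A) contains a dimethylamino group (-N(CH3)2), which satisfies every atom and bond constraint.
(B) has a primary amino group (-NH2) but the nitrogen has H2, not H0 with three carbons.
(C) has a primary amide (-C(=O)NH2) but the amide nitrogen has H2 and only one carbon neighbour.
So the answer is (A).

A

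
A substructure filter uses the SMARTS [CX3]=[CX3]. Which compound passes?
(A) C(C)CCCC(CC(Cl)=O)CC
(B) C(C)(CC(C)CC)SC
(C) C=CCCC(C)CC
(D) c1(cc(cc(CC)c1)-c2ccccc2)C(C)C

C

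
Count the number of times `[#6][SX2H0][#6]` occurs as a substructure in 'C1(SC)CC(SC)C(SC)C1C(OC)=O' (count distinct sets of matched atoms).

3

[#6][SX2H0][#6] is the SMARTS for a thioether: an aliphatic sulfur bridging two carbons with no H on the sulfur.
The molecule carries 3 separate instances of a methylthio ether (-SCH3) meeting every constraint; each maps to a distinct set of atoms, giving 3 matches.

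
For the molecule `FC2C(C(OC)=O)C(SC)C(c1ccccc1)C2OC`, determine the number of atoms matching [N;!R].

The query [N;!R] means: aliphatic nitrogen not in a ring.
Check the 20 heavy atoms by environment: 5× C (in 5-ring) → no; 1× F (acyclic) → no; 1× S (acyclic) → no; 4× C (acyclic) → no; 3× O (acyclic) → no; 6× c (aromatic, in 6-ring) → no.
No environment satisfies the query, so 0 matching atoms.

0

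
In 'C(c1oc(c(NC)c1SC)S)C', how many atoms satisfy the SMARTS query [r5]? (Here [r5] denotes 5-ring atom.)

The query [r5] means: r5 matches atoms in a five-membered ring.
Check the 12 heavy atoms by environment: 1× o (aromatic, in 5-ring) → match; 4× c (aromatic, in 5-ring) → match; 4× C (acyclic) → no; 1× N (acyclic) → no; 2× S (acyclic) → no.
Summing the matching environments: 1 + 4 = 5 matching atoms.

5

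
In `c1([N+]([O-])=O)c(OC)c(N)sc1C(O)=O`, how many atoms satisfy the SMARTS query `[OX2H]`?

1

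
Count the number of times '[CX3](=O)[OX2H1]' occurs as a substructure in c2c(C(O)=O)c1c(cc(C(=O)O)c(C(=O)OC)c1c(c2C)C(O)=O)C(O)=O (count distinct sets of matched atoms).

[CX3](=O)[OX2H1] is the SMARTS for a carboxylic acid: an sp2 carbon double-bonded to O and single-bonded to an -OH oxygen.
The molecule carries 4 separate instances of a carboxylic acid group (-C(=O)OH) meeting every constraint; each maps to a distinct set of atoms, giving 4 matches.

4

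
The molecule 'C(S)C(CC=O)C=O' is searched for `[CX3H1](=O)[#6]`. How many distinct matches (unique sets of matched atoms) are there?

[CX3H1](=O)[#6] is the SMARTS for an aldehyde: an sp2 carbon with one H, double-bonded to O and single-bonded to carbon.
The molecule carries 2 separate instances of an aldehyde (-CHO) meeting every constraint; each maps to a distinct set of atoms, giving 2 matches.

2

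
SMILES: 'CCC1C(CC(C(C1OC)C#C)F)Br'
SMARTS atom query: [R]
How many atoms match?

6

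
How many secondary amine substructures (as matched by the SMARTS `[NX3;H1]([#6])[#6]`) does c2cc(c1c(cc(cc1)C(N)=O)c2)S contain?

0

[NX3;H1]([#6])[#6] is the SMARTS for a secondary amine: a trivalent nitrogen with one H, bonded to two carbons.
The molecule has a primary amide (-C(=O)NH2), but the -C(=O)NH2 nitrogen has H2, not H1; nothing else fits, so there are 0 matches.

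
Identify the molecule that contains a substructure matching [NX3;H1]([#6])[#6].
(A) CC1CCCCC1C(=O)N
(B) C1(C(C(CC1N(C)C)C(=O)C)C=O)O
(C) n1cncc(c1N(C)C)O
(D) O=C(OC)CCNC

[NX3;H1]([#6])[#6] describes a trivalent nitrogen with one H, bonded to two carbons (a secondary amine).
(A) has a primary amide (-C(=O)NH2) but the -C(=O)NH2 nitrogen has H2, not H1.
(B) has a dimethylamino group (-N(CH3)2) but the nitrogen has H0, not H1.
(C) has a dimethylamino group (-N(CH3)2) but the nitrogen has H0, not H1.
(D) contains an N-methylamino group (-NHCH3), which satisfies every atom and bond constraint.
So the answer is (D).

D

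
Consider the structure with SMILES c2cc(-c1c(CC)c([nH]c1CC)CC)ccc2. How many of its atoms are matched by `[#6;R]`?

10

The query [#6;R] means: carbon that is part of a ring.
Check the 17 heavy atoms by environment: 1× n (aromatic, in 5-ring) → no; 4× c (aromatic, in 5-ring) → match; 6× C (acyclic) → no; 6× c (aromatic, in 6-ring) → match.
Summing the matching environments: 4 + 6 = 10 matching atoms.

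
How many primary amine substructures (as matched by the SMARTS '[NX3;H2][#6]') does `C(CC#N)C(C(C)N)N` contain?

[NX3;H2][#6] is the SMARTS for a primary amine: a trivalent nitrogen with two H attached to carbon.
The molecule carries 2 separate instances of a primary amino group (-NH2) meeting every constraint; each maps to a distinct set of atoms, giving 2 matches.

2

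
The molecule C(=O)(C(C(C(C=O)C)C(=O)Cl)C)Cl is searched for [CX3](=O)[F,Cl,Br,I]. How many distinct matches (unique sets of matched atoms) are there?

2

[CX3](=O)[F,Cl,Br,I] is the SMARTS for an acyl halide: a carbonyl carbon bonded to a halogen.
The molecule carries 2 separate instances of an acyl chloride (-C(=O)Cl) meeting every constraint; each maps to a distinct set of atoms, giving 2 matches.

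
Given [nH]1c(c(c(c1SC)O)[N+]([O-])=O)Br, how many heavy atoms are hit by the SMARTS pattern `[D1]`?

5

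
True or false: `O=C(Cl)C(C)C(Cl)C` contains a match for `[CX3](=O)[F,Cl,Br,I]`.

True

The pattern [CX3](=O)[F,Cl,Br,I] describes a carbonyl carbon bonded to a halogen — an acyl halide.
The molecule carries an acyl chloride (-C(=O)Cl), whose atoms satisfy every constraint of the query, so the pattern matches.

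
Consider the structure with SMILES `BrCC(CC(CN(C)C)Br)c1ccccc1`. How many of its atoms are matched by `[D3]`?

4

The query [D3] means: atom with exactly three heavy-atom neighbours.
Check the 16 heavy atoms by environment: 3× C (D2) → no; 2× C (D3) → match; 2× Br (D1) → no; 1× c (aromatic, D3) → match; 5× c (aromatic, D2) → no; 1× N (D3) → match; 2× C (D1) → no.
Summing the matching environments: 2 + 1 + 1 = 4 matching atoms.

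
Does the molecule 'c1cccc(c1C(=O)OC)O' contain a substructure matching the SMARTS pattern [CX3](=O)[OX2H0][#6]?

Yes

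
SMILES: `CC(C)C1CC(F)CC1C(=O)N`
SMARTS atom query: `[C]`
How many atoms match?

The query [C] means: uppercase C matches aliphatic (non-aromatic) carbon only.
Check the 12 heavy atoms by environment: 9× C → match; 1× F → no; 1× O → no; 1× N → no.
That gives 9 matching atoms.

9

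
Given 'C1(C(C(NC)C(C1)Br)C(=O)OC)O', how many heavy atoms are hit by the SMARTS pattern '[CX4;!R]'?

2

The query [CX4;!R] means: aliphatic carbon with four total connections, not in a ring.
Check the 13 heavy atoms by environment: 5× C (X4, in 5-ring) → no; 1× Br (X1, acyclic) → no; 1× C (X3, acyclic) → no; 1× O (X1, acyclic) → no; 2× O (X2, acyclic) → no; 2× C (X4, acyclic) → match; 1× N (X3, acyclic) → no.
That gives 2 matching atoms.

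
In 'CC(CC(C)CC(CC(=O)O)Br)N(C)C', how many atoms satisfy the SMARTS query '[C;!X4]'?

1

The query [C;!X4] means: aliphatic carbon that does not have four total connections.
Check the 15 heavy atoms by environment: 10× C (X4) → no; 1× Br (X1) → no; 1× N (X3) → no; 1× C (X3) → match; 1× O (X1) → no; 1× O (X2) → no.
That gives 1 matching atom.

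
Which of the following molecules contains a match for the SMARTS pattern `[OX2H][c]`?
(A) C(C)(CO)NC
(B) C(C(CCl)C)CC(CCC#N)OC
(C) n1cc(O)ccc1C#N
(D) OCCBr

[OX2H][c] describes a hydroxyl oxygen attached to an aromatic carbon (a phenol).
(A) has a hydroxyl group (-OH) but the -OH is on an aliphatic carbon, not an aromatic c.
(B) has a methoxy ether (-OCH3) but the oxygen has H0, not H1.
(C) contains a hydroxyl group (-OH), which satisfies every atom and bond constraint.
(D) has a hydroxyl group (-OH) but the -OH is on an aliphatic carbon, not an aromatic c.
So the answer is (C).

C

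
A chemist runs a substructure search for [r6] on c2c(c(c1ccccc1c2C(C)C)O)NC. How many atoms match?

10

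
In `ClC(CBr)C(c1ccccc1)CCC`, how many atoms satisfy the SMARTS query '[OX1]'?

0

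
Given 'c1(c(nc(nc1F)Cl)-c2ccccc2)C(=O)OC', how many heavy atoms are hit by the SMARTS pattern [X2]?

3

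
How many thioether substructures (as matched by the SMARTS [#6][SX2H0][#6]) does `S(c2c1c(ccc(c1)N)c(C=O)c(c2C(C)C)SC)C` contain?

2

[#6][SX2H0][#6] is the SMARTS for a thioether: an aliphatic sulfur bridging two carbons with no H on the sulfur.
The molecule carries 2 separate instances of a methylthio ether (-SCH3) meeting every constraint; each maps to a distinct set of atoms, giving 2 matches.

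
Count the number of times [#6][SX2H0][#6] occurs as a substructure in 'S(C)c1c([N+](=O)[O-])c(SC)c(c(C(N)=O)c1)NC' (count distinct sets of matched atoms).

2

[#6][SX2H0][#6] is the SMARTS for a thioether: an aliphatic sulfur bridging two carbons with no H on the sulfur.
The molecule carries 2 separate instances of a methylthio ether (-SCH3) meeting every constraint; each maps to a distinct set of atoms, giving 2 matches.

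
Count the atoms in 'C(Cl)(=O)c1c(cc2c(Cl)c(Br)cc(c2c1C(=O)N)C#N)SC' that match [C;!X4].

Check the 22 heavy atoms by environment: 10× c (aromatic, X3) → no; 1× Br (X1) → no; 1× S (X2) → no; 1× C (X4) → no; 2× Cl (X1) → no; 2× C (X3) → match; 2× O (X1) → no; 1× N (X3) → no; 1× C (X2) → match; 1× N (X1) → no.
Summing the matching environments: 2 + 1 = 3 matching atoms.

3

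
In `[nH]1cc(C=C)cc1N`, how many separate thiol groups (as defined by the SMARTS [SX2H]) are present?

[SX2H] is the SMARTS for a thiol: an aliphatic sulfur with two connections, one being H.
No fragment in the molecule satisfies every constraint, giving 0 matches.

0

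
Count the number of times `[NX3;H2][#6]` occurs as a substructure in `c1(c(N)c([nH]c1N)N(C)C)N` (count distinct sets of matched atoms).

[NX3;H2][#6] is the SMARTS for a primary amine: a trivalent nitrogen with two H attached to carbon.
The molecule carries 3 separate instances of a primary amino group (-NH2) meeting every constraint; each maps to a distinct set of atoms, giving 3 matches.

3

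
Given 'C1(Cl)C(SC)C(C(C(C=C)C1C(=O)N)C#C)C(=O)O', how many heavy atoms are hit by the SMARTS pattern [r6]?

The query [r6] means: r6 matches atoms in a six-membered ring.
Check the 19 heavy atoms by environment: 6× C (in 6-ring) → match; 1× Cl (acyclic) → no; 7× C (acyclic) → no; 3× O (acyclic) → no; 1× S (acyclic) → no; 1× N (acyclic) → no.
That gives 6 matching atoms.

6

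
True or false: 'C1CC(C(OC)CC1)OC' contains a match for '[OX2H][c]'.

False

The pattern [OX2H][c] describes a hydroxyl oxygen attached to an aromatic carbon — a phenol.
The closest candidate here is a methoxy ether (-OCH3), but the oxygen has H0, not H1. No other fragment satisfies the full query, so there is no match.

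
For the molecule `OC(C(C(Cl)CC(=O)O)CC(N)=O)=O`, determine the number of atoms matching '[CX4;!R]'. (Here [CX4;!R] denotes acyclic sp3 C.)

The query [CX4;!R] means: aliphatic carbon with four total connections, not in a ring.
Check the 14 heavy atoms by environment: 4× C (X4, acyclic) → match; 3× C (X3, acyclic) → no; 3× O (X1, acyclic) → no; 2× O (X2, acyclic) → no; 1× N (X3, acyclic) → no; 1× Cl (X1, acyclic) → no.
That gives 4 matching atoms.

4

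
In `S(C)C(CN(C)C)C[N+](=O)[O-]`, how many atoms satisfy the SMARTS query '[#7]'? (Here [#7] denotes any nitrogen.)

2

Check the 11 heavy atoms by environment: 6× C → no; 1× S → no; 1× N → match; 1× N (charge +1) → match; 1× O (charge -1) → no; 1× O → no.
Summing the matching environments: 1 + 1 = 2 matching atoms.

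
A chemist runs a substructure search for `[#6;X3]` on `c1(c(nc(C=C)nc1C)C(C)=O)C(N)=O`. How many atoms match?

8

The query [#6;X3] means: any carbon (aromatic or not) with three total connections.
Check the 15 heavy atoms by environment: 2× n (aromatic, X2) → no; 4× c (aromatic, X3) → match; 4× C (X3) → match; 2× O (X1) → no; 1× N (X3) → no; 2× C (X4) → no.
Summing the matching environments: 4 + 4 = 8 matching atoms.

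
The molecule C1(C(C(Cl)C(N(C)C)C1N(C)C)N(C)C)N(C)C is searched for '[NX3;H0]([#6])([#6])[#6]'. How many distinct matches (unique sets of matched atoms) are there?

[NX3;H0]([#6])([#6])[#6] is the SMARTS for a tertiary amine: a trivalent nitrogen with no H, bonded to three carbons.
The molecule carries 4 separate instances of a dimethylamino group (-N(CH3)2) meeting every constraint; each maps to a distinct set of atoms, giving 4 matches.

4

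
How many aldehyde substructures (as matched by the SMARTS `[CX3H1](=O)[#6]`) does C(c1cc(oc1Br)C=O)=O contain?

2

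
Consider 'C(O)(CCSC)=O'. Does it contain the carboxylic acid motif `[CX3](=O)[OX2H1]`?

The pattern [CX3](=O)[OX2H1] describes an sp2 carbon double-bonded to O and single-bonded to an -OH oxygen — a carboxylic acid.
The molecule carries a carboxylic acid group (-C(=O)OH), whose atoms satisfy every constraint of the query, so the pattern matches.

Yes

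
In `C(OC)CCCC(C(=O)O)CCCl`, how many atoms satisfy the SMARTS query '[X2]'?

The query [X2] means: any atom with exactly two total connections (bonds + H).
Check the 13 heavy atoms by environment: 8× C (X4) → no; 1× Cl (X1) → no; 2× O (X2) → match; 1× C (X3) → no; 1× O (X1) → no.
That gives 2 matching atoms.

2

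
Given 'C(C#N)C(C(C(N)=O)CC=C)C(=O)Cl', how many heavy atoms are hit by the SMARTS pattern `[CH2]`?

3

The query [CH2] means: aliphatic carbon with exactly two hydrogens.
Check the 14 heavy atoms by environment: 3× C (H2) → match; 3× C (H1) → no; 3× C (H0) → no; 1× N (H0) → no; 2× O (H0) → no; 1× Cl (H0) → no; 1× N (H2) → no.
That gives 3 matching atoms.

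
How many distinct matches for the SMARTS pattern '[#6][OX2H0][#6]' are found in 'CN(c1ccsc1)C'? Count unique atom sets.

[#6][OX2H0][#6] is the SMARTS for an ether: an aliphatic oxygen bridging two carbons with no H on the oxygen.
No fragment in the molecule satisfies every constraint, giving 0 matches.

0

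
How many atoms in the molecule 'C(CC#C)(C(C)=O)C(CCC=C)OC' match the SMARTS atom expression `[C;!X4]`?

The query [C;!X4] means: aliphatic carbon that does not have four total connections.
Check the 14 heavy atoms by environment: 7× C (X4) → no; 2× C (X2) → match; 1× O (X2) → no; 3× C (X3) → match; 1× O (X1) → no.
Summing the matching environments: 2 + 3 = 5 matching atoms.

5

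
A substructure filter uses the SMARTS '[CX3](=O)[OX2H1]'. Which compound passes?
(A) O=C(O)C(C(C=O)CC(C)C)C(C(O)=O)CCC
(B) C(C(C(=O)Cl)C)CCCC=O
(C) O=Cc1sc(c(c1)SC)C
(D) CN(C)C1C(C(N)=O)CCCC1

[CX3](=O)[OX2H1] describes an sp2 carbon double-bonded to O and single-bonded to an -OH oxygen (a carboxylic acid).
(A) contains a carboxylic acid group (-C(=O)OH), which satisfies every atom and bond constraint.
(B) has an aldehyde (-CHO) but there is no singly-bonded oxygen on the carbonyl carbon.
(C) has an aldehyde (-CHO) but there is no singly-bonded oxygen on the carbonyl carbon.
(D) has a primary amide (-C(=O)NH2) but the carbonyl is bonded to N, not to an -OH oxygen.
So the answer is (A).

A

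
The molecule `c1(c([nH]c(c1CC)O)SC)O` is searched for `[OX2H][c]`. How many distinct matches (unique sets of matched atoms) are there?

2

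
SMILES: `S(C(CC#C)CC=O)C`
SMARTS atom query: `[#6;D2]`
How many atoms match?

Check the 9 heavy atoms by environment: 4× C (D2) → match; 1× C (D3) → no; 2× C (D1) → no; 1× O (D1) → no; 1× S (D2) → no.
That gives 4 matching atoms.

4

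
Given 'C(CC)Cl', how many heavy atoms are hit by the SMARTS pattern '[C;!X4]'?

Check the 4 heavy atoms by environment: 3× C (X4) → no; 1× Cl (X1) → no.
No environment satisfies the query, so 0 matching atoms.

0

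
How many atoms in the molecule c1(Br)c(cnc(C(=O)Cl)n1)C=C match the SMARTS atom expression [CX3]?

3

The query [CX3] means: C with X3: aliphatic carbon with exactly 3 total connections.
Check the 12 heavy atoms by environment: 2× n (aromatic, X2) → no; 4× c (aromatic, X3) → no; 3× C (X3) → match; 1× O (X1) → no; 1× Cl (X1) → no; 1× Br (X1) → no.
That gives 3 matching atoms.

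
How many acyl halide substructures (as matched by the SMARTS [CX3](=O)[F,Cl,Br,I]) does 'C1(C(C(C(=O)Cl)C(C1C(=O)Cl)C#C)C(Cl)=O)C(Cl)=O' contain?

4

[CX3](=O)[F,Cl,Br,I] is the SMARTS for an acyl halide: a carbonyl carbon bonded to a halogen.
The molecule carries 4 separate instances of an acyl chloride (-C(=O)Cl) meeting every constraint; each maps to a distinct set of atoms, giving 4 matches.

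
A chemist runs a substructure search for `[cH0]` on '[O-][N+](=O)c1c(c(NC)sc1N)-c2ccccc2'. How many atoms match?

The query [cH0] means: aromatic carbon with no attached hydrogen (substituted or ring-fusion).
Check the 17 heavy atoms by environment: 1× s (aromatic, H0) → no; 5× c (aromatic, H0) → match; 1× N (charge +1, H0) → no; 1× O (charge -1, H0) → no; 1× O (H0) → no; 1× N (H2) → no; 1× N (H1) → no; 1× C (H3) → no; 5× c (aromatic, H1) → no.
That gives 5 matching atoms.

5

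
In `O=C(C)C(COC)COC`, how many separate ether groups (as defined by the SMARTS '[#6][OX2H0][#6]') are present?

[#6][OX2H0][#6] is the SMARTS for an ether: an aliphatic oxygen bridging two carbons with no H on the oxygen.
The molecule carries 2 separate instances of a methoxy ether (-OCH3) meeting every constraint; each maps to a distinct set of atoms, giving 2 matches.

2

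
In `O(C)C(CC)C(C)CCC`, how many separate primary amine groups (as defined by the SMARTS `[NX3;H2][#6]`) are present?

[NX3;H2][#6] is the SMARTS for a primary amine: a trivalent nitrogen with two H attached to carbon.
No fragment in the molecule satisfies every constraint, giving 0 matches.

0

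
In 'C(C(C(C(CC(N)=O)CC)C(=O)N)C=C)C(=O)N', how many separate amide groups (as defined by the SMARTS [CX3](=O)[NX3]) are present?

3

[CX3](=O)[NX3] is the SMARTS for an amide: a carbonyl carbon bonded to a trivalent nitrogen.
The molecule carries 3 separate instances of a primary amide (-C(=O)NH2) meeting every constraint; each maps to a distinct set of atoms, giving 3 matches.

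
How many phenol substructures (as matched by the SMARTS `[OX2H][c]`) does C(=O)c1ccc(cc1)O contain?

1

[OX2H][c] is the SMARTS for a phenol: a hydroxyl oxygen attached to an aromatic carbon.
Exactly one fragment in the molecule meets all constraints, giving 1 match.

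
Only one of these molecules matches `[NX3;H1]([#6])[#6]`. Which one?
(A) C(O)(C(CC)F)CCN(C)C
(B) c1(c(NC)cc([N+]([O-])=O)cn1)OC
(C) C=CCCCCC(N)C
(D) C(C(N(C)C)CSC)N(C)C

B

[NX3;H1]([#6])[#6] describes a trivalent nitrogen with one H, bonded to two carbons (a secondary amine).
(A) has a dimethylamino group (-N(CH3)2) but the nitrogen has H0, not H1.
(B) contains an N-methylamino group (-NHCH3), which satisfies every atom and bond constraint.
(C) has a primary amino group (-NH2) but the nitrogen has H2 and only one carbon neighbour.
(D) has a dimethylamino group (-N(CH3)2) but the nitrogen has H0, not H1.
So the answer is (B).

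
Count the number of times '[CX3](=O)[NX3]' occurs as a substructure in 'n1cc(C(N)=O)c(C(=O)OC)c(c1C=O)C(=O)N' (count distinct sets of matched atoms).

[CX3](=O)[NX3] is the SMARTS for an amide: a carbonyl carbon bonded to a trivalent nitrogen.
The molecule carries 2 separate instances of a primary amide (-C(=O)NH2) meeting every constraint; each maps to a distinct set of atoms, giving 2 matches.

2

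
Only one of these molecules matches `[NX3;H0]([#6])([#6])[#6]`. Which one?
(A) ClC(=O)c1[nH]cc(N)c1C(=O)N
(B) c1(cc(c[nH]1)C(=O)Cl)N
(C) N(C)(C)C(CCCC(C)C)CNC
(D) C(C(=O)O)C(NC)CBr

[NX3;H0]([#6])([#6])[#6] describes a trivalent nitrogen with no H, bonded to three carbons (a tertiary amine).
(A) has a primary amino group (-NH2) but the nitrogen has H2, not H0 with three carbons.
(B) has a primary amino group (-NH2) but the nitrogen has H2, not H0 with three carbons.
(C) contains a dimethylamino group (-N(CH3)2), which satisfies every atom and bond constraint.
(D) has an N-methylamino group (-NHCH3) but the nitrogen still has one H (H1), not H0.
So the answer is (C).

C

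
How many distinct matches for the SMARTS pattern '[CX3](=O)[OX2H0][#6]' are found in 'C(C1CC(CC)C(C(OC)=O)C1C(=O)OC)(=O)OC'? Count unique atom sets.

[CX3](=O)[OX2H0][#6] is the SMARTS for an ester: a carbonyl carbon bonded to an oxygen that is itself bonded to carbon (no H on that O).
The molecule carries 3 separate instances of a methyl-ester group (-C(=O)OCH3) meeting every constraint; each maps to a distinct set of atoms, giving 3 matches.

3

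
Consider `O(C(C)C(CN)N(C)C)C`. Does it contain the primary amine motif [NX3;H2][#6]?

The pattern [NX3;H2][#6] describes a trivalent nitrogen with two H attached to carbon — a primary amine.
The molecule carries a primary amino group (-NH2), whose atoms satisfy every constraint of the query, so the pattern matches.

Yes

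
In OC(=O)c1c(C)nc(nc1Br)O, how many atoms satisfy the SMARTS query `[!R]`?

6

Check the 12 heavy atoms by environment: 2× n (aromatic, in 6-ring) → no; 4× c (aromatic, in 6-ring) → no; 3× O (acyclic) → match; 2× C (acyclic) → match; 1× Br (acyclic) → match.
Summing the matching environments: 3 + 2 + 1 = 6 matching atoms.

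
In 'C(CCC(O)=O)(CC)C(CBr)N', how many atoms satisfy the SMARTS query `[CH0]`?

1

The query [CH0] means: aliphatic carbon with no attached hydrogen.
Check the 12 heavy atoms by environment: 4× C (H2) → no; 2× C (H1) → no; 1× C (H0) → match; 1× O (H0) → no; 1× O (H1) → no; 1× N (H2) → no; 1× C (H3) → no; 1× Br (H0) → no.
That gives 1 matching atom.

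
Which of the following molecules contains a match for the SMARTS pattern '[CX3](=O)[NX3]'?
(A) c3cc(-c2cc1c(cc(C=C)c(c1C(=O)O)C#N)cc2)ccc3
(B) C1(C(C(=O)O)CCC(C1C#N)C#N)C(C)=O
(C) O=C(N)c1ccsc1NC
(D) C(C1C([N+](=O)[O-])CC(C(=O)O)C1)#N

C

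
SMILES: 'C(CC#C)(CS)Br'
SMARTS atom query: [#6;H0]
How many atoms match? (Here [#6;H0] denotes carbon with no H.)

The query [#6;H0] means: any carbon with no attached hydrogen.
Check the 7 heavy atoms by environment: 2× C (H2) → no; 2× C (H1) → no; 1× C (H0) → match; 1× Br (H0) → no; 1× S (H1) → no.
That gives 1 matching atom.

1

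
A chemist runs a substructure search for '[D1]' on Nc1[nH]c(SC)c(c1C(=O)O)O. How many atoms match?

5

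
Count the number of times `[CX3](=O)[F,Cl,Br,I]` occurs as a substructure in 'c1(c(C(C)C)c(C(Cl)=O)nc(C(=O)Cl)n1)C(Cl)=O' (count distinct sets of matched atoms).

3

[CX3](=O)[F,Cl,Br,I] is the SMARTS for an acyl halide: a carbonyl carbon bonded to a halogen.
The molecule carries 3 separate instances of an acyl chloride (-C(=O)Cl) meeting every constraint; each maps to a distinct set of atoms, giving 3 matches.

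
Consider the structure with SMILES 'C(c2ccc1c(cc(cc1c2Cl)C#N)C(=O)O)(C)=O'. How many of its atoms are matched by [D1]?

6

The query [D1] means: atom with exactly one heavy-atom neighbour (degree 1).
Check the 19 heavy atoms by environment: 6× c (aromatic, D3) → no; 4× c (aromatic, D2) → no; 2× C (D3) → no; 3× O (D1) → match; 1× C (D1) → match; 1× Cl (D1) → match; 1× C (D2) → no; 1× N (D1) → match.
Summing the matching environments: 3 + 1 + 1 + 1 = 6 matching atoms.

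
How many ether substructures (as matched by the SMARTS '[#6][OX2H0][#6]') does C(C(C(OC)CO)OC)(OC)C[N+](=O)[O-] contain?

3

[#6][OX2H0][#6] is the SMARTS for an ether: an aliphatic oxygen bridging two carbons with no H on the oxygen.
The molecule carries 3 separate instances of a methoxy ether (-OCH3) meeting every constraint; each maps to a distinct set of atoms, giving 3 matches.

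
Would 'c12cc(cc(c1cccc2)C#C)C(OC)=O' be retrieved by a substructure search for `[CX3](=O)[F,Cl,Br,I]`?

No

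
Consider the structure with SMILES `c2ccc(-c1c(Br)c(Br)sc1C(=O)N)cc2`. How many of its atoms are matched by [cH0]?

5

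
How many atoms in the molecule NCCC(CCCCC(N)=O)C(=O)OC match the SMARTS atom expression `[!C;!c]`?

5

The query [!C;!c] means: neither aliphatic nor aromatic carbon — same as [!#6].
Check the 15 heavy atoms by environment: 10× C → no; 2× N → match; 3× O → match.
Summing the matching environments: 2 + 3 = 5 matching atoms.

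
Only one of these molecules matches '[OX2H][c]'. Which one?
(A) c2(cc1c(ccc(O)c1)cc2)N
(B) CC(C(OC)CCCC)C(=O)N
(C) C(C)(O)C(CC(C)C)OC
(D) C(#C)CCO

[OX2H][c] describes a hydroxyl oxygen attached to an aromatic carbon (a phenol).
(A) contains a hydroxyl group (-OH), which satisfies every atom and bond constraint.
(B) has a methoxy ether (-OCH3) but the oxygen has H0, not H1.
(C) has a hydroxyl group (-OH) but the -OH is on an aliphatic carbon, not an aromatic c.
(D) has a hydroxyl group (-OH) but the -OH is on an aliphatic carbon, not an aromatic c.
So the answer is (A).

A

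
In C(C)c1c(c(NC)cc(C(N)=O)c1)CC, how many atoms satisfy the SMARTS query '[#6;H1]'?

The query [#6;H1] means: any carbon bearing exactly one hydrogen.
Check the 15 heavy atoms by environment: 4× c (aromatic, H0) → no; 2× c (aromatic, H1) → match; 1× N (H1) → no; 3× C (H3) → no; 1× C (H0) → no; 1× O (H0) → no; 1× N (H2) → no; 2× C (H2) → no.
That gives 2 matching atoms.

2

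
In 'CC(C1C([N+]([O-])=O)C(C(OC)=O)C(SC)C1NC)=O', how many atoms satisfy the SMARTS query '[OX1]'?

4

The query [OX1] means: aliphatic oxygen with one total connection — typically a carbonyl =O or an oxide.
Check the 19 heavy atoms by environment: 9× C (X4) → no; 2× C (X3) → no; 3× O (X1) → match; 1× N (charge +1, X3) → no; 1× O (charge -1, X1) → match; 1× N (X3) → no; 1× O (X2) → no; 1× S (X2) → no.
Summing the matching environments: 3 + 1 = 4 matching atoms.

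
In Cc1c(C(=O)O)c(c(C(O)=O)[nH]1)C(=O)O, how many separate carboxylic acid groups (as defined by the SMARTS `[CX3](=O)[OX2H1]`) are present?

[CX3](=O)[OX2H1] is the SMARTS for a carboxylic acid: an sp2 carbon double-bonded to O and single-bonded to an -OH oxygen.
The molecule carries 3 separate instances of a carboxylic acid group (-C(=O)OH) meeting every constraint; each maps to a distinct set of atoms, giving 3 matches.

3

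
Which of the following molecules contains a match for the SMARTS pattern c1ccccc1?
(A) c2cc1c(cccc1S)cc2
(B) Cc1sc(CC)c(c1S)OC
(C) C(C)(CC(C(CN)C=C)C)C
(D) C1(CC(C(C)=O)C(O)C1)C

A

c1ccccc1 describes six aromatic carbons in a ring (a benzene ring).
(A) contains the required atom environment, so the pattern matches.
(B) has a methyl group (-CH3) but no six-membered all-carbon aromatic ring is present.
(C) has a methyl group (-CH3) but no six-membered all-carbon aromatic ring is present.
(D) has a methyl group (-CH3) but no six-membered all-carbon aromatic ring is present.
So the answer is (A).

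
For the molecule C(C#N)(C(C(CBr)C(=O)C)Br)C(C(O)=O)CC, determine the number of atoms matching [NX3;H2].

The query [NX3;H2] means: aliphatic N with 3 total connections, two of them H — an -NH2 nitrogen (amine or amide).
Check the 17 heavy atoms by environment: 2× C (H2, X4) → no; 4× C (H1, X4) → no; 2× Br (H0, X1) → no; 2× C (H3, X4) → no; 2× C (H0, X3) → no; 2× O (H0, X1) → no; 1× O (H1, X2) → no; 1× C (H0, X2) → no; 1× N (H0, X1) → no.
No environment satisfies the query, so 0 matching atoms.

0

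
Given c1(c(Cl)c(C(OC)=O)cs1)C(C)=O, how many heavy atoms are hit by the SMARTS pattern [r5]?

Check the 13 heavy atoms by environment: 1× s (aromatic, in 5-ring) → match; 4× c (aromatic, in 5-ring) → match; 1× Cl (acyclic) → no; 4× C (acyclic) → no; 3× O (acyclic) → no.
Summing the matching environments: 1 + 4 = 5 matching atoms.

5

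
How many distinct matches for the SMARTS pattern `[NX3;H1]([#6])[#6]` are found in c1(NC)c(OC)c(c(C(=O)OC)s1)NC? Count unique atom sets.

2

[NX3;H1]([#6])[#6] is the SMARTS for a secondary amine: a trivalent nitrogen with one H, bonded to two carbons.
The molecule carries 2 separate instances of an N-methylamino group (-NHCH3) meeting every constraint; each maps to a distinct set of atoms, giving 2 matches.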